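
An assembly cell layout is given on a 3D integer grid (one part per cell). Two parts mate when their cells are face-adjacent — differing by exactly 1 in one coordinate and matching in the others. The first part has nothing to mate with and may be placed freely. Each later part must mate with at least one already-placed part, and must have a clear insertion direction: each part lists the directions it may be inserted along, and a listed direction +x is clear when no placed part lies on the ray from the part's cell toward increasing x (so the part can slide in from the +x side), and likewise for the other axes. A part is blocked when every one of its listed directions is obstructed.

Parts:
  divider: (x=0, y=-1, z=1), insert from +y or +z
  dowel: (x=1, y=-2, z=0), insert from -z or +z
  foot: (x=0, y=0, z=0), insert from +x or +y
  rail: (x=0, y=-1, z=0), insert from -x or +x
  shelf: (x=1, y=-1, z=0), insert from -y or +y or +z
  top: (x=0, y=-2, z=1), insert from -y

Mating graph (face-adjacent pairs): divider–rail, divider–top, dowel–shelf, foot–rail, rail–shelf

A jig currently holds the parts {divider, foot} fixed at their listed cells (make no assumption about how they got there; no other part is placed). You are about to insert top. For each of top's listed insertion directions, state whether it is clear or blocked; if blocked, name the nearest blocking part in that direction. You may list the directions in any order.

-y: ray from top(0, -2, 1) has no placed part ⇒ clear

-y: clear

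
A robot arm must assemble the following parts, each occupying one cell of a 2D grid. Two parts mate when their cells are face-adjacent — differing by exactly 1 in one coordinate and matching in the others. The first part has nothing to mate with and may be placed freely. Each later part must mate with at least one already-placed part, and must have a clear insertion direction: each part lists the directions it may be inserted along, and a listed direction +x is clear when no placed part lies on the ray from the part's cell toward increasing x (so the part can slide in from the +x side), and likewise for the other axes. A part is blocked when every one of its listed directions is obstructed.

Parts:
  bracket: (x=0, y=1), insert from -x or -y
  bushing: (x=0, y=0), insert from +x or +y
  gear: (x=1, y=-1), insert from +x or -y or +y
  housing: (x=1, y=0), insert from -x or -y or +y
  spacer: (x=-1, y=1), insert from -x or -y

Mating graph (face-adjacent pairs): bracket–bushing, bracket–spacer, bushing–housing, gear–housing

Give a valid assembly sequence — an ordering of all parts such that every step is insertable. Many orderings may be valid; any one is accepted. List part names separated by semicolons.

1. spacer@(-1, 1) [-x clear] — {spacer}
2. bracket@(0, 1) [-y clear] — {bracket, spacer}
3. bushing@(0, 0) [+x clear] — {bracket, bushing, spacer}
4. housing@(1, 0) [-y clear] — {bracket, bushing, housing, spacer}
5. gear@(1, -1) [+x clear] — {bracket, bushing, gear, housing, spacer}

spacer; bracket; bushing; housing; gear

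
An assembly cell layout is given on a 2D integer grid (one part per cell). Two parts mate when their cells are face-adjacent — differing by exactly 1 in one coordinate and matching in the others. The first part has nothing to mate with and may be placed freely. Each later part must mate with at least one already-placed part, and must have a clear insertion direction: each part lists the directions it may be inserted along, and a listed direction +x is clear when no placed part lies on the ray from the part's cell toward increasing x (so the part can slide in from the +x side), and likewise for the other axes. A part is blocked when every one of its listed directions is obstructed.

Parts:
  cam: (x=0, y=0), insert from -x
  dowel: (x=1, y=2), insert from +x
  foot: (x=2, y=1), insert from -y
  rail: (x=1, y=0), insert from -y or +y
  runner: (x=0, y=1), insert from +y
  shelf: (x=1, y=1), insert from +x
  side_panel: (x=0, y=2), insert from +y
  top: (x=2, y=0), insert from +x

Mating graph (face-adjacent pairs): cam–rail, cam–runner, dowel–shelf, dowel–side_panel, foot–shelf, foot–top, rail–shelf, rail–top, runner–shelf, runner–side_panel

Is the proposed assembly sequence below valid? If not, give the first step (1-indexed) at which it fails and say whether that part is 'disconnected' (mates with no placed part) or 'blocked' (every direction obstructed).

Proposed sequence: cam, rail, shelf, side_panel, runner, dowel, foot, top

1. cam@(0, 0) [-x clear] — {cam}
2. rail@(1, 0) [-y clear] — {cam, rail}
3. shelf@(1, 1) [+x clear] — {cam, rail, shelf}
4. side_panel@(0, 2) — no placed neighbour ⇒ disconnected

Invalid at step 4 (disconnected)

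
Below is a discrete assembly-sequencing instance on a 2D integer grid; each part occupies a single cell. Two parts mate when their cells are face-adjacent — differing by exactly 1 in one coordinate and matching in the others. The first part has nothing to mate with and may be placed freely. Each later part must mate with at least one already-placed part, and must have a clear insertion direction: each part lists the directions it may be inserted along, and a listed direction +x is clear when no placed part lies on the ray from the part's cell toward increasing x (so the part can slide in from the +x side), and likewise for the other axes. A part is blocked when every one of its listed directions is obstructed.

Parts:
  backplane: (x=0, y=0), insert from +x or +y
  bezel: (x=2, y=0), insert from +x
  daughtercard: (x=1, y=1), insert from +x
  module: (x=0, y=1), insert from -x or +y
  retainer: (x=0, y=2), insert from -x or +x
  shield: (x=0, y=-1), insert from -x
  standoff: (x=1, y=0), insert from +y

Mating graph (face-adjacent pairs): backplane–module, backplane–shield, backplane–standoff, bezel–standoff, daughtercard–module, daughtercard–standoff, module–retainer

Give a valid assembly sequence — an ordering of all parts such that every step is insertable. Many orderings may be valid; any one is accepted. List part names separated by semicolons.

bezel; standoff; backplane; shield; daughtercard; module; retainer

1. bezel@(2, 0) [+x clear] — {bezel}
2. standoff@(1, 0) [+y clear] — {bezel, standoff}
3. backplane@(0, 0) [+y clear] — {backplane, bezel, standoff}
4. shield@(0, -1) [-x clear] — {backplane, bezel, shield, standoff}
5. daughtercard@(1, 1) [+x clear] — {backplane, bezel, daughtercard, shield, standoff}
6. module@(0, 1) [-x clear] — {backplane, bezel, daughtercard, module, shield, standoff}
7. retainer@(0, 2) [-x clear] — {backplane, bezel, daughtercard, module, retainer, shield, standoff}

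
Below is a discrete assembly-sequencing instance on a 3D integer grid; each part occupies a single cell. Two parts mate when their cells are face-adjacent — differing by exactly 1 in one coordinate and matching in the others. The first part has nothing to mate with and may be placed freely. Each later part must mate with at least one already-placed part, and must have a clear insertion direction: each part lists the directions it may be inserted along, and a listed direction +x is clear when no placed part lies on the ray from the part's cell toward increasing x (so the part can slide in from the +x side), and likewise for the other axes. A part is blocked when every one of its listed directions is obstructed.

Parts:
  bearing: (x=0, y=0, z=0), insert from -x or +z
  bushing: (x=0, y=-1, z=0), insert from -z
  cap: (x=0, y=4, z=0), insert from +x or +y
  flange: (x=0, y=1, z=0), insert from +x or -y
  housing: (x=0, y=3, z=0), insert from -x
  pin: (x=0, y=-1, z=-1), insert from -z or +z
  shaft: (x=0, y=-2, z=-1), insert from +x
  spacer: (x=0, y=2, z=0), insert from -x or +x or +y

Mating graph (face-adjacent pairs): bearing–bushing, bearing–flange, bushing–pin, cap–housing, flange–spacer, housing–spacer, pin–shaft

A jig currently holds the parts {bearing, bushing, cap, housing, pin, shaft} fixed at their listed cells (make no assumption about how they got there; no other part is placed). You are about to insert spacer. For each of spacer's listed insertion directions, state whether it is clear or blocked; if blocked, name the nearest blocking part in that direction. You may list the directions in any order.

-x: ray from spacer(0, 2, 0) has no placed part ⇒ clear
+x: ray from spacer(0, 2, 0) has no placed part ⇒ clear
+y: nearest on ray is housing@(0, 3, 0) ⇒ blocked

+x: clear; +y: blocked by housing; -x: clear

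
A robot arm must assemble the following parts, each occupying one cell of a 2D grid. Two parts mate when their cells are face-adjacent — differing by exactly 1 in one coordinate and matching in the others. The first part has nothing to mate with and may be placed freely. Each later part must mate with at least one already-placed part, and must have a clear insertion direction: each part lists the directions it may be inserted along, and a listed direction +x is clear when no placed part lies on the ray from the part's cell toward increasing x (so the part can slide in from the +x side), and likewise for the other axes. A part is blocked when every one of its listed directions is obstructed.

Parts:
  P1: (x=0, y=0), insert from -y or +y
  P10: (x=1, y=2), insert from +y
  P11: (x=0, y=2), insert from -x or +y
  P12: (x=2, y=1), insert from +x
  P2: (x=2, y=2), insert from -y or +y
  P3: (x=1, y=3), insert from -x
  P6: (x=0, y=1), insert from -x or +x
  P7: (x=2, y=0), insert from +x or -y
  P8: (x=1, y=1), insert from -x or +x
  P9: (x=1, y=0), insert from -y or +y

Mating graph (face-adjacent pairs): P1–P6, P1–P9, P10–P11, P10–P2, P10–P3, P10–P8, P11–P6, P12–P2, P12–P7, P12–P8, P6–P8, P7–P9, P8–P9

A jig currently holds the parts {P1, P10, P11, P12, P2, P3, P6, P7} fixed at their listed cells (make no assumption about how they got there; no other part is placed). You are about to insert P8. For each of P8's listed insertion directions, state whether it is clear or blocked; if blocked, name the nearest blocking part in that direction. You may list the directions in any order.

+x: blocked by P12; -x: blocked by P6

-x: nearest on ray is P6@(0, 1) ⇒ blocked
+x: nearest on ray is P12@(2, 1) ⇒ blocked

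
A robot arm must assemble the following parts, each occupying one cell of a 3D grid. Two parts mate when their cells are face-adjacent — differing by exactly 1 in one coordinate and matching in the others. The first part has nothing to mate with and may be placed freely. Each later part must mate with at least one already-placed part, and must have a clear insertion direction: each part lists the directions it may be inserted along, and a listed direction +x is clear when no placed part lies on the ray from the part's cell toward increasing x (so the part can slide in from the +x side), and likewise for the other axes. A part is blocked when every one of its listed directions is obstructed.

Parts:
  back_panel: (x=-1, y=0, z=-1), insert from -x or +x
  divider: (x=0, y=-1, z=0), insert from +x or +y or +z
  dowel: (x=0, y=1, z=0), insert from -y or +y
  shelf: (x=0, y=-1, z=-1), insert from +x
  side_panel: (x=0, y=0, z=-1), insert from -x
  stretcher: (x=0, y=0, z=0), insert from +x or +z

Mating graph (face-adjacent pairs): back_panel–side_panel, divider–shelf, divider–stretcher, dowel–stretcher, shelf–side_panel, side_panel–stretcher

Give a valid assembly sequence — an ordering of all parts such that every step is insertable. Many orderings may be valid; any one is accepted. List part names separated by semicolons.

stretcher; side_panel; back_panel; shelf; dowel; divider

1. stretcher@(0, 0, 0) [+x clear] — {stretcher}
2. side_panel@(0, 0, -1) [-x clear] — {side_panel, stretcher}
3. back_panel@(-1, 0, -1) [-x clear] — {back_panel, side_panel, stretcher}
4. shelf@(0, -1, -1) [+x clear] — {back_panel, shelf, side_panel, stretcher}
5. dowel@(0, 1, 0) [+y clear] — {back_panel, dowel, shelf, side_panel, stretcher}
6. divider@(0, -1, 0) [+x clear] — {back_panel, divider, dowel, shelf, side_panel, stretcher}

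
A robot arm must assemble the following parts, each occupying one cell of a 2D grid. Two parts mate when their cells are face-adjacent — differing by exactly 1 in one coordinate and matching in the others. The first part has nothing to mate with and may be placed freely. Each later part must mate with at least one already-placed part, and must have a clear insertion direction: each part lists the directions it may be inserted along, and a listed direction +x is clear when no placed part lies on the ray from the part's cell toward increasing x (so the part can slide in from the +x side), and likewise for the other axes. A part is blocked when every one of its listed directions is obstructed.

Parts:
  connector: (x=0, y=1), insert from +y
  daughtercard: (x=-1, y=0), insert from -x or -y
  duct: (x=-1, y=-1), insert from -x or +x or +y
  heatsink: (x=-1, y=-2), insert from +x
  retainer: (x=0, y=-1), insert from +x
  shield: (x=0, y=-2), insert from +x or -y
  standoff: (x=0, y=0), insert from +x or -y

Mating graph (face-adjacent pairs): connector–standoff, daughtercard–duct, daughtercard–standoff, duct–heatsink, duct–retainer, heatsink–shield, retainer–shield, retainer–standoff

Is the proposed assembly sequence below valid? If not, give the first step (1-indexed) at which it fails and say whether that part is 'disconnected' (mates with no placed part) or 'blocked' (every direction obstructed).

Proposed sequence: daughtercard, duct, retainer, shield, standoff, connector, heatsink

1. daughtercard@(-1, 0) [-x clear] — {daughtercard}
2. duct@(-1, -1) [-x clear] — {daughtercard, duct}
3. retainer@(0, -1) [+x clear] — {daughtercard, duct, retainer}
4. shield@(0, -2) [+x clear] — {daughtercard, duct, retainer, shield}
5. standoff@(0, 0) [+x clear] — {daughtercard, duct, retainer, shield, standoff}
6. connector@(0, 1) [+y clear] — {connector, daughtercard, duct, retainer, shield, standoff}
7. heatsink@(-1, -2) — +x all obstructed ⇒ blocked

Invalid at step 7 (blocked)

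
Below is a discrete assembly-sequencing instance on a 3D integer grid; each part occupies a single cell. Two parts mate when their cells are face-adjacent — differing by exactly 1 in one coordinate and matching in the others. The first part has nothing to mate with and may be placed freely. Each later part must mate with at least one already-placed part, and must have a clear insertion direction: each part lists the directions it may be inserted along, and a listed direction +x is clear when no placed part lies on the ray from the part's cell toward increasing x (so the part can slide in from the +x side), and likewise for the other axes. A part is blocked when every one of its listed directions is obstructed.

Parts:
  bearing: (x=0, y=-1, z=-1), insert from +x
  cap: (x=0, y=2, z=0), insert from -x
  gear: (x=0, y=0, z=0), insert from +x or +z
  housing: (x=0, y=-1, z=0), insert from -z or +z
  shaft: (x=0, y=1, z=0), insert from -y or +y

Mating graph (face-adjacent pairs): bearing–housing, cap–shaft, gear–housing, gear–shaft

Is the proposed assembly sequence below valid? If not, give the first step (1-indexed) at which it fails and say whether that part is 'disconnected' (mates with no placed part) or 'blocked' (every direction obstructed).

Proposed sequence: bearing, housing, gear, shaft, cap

1. bearing@(0, -1, -1) [+x clear] — {bearing}
2. housing@(0, -1, 0) [+z clear] — {bearing, housing}
3. gear@(0, 0, 0) [+x clear] — {bearing, gear, housing}
4. shaft@(0, 1, 0) [+y clear] — {bearing, gear, housing, shaft}
5. cap@(0, 2, 0) [-x clear] — {bearing, cap, gear, housing, shaft}

Valid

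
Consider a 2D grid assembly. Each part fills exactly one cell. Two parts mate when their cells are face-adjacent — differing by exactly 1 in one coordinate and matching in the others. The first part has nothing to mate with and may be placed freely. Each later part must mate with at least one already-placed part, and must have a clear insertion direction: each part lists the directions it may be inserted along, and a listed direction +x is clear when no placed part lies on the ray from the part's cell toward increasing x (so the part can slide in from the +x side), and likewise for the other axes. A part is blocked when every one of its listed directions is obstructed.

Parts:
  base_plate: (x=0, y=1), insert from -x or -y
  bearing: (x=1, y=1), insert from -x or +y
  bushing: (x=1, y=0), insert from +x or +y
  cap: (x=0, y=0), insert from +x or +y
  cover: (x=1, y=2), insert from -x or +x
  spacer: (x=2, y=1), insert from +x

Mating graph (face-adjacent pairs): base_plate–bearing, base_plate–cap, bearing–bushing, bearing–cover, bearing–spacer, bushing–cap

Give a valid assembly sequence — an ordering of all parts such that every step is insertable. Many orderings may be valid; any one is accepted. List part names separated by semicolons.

cap; base_plate; bearing; spacer; cover; bushing

1. cap@(0, 0) [+x clear] — {cap}
2. base_plate@(0, 1) [-x clear] — {base_plate, cap}
3. bearing@(1, 1) [+y clear] — {base_plate, bearing, cap}
4. spacer@(2, 1) [+x clear] — {base_plate, bearing, cap, spacer}
5. cover@(1, 2) [-x clear] — {base_plate, bearing, cap, cover, spacer}
6. bushing@(1, 0) [+x clear] — {base_plate, bearing, bushing, cap, cover, spacer}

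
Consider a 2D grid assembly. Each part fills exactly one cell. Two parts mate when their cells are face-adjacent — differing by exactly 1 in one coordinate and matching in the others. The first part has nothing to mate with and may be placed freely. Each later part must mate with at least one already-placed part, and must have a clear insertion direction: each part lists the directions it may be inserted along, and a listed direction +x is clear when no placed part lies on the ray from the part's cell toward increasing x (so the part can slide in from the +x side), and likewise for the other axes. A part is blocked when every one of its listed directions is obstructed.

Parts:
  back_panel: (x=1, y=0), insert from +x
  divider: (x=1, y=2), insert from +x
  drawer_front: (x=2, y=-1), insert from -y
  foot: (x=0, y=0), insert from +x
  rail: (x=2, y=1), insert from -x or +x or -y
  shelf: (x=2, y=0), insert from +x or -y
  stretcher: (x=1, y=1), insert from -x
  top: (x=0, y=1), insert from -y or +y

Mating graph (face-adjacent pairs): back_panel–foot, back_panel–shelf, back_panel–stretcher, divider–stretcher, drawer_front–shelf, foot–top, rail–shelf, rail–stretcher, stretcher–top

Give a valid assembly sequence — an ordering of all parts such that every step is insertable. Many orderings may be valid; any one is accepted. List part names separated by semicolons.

stretcher; top; foot; back_panel; shelf; drawer_front; divider; rail

1. stretcher@(1, 1) [-x clear] — {stretcher}
2. top@(0, 1) [-y clear] — {stretcher, top}
3. foot@(0, 0) [+x clear] — {foot, stretcher, top}
4. back_panel@(1, 0) [+x clear] — {back_panel, foot, stretcher, top}
5. shelf@(2, 0) [+x clear] — {back_panel, foot, shelf, stretcher, top}
6. drawer_front@(2, -1) [-y clear] — {back_panel, drawer_front, foot, shelf, stretcher, top}
7. divider@(1, 2) [+x clear] — {back_panel, divider, drawer_front, foot, shelf, stretcher, top}
8. rail@(2, 1) [+x clear] — {back_panel, divider, drawer_front, foot, rail, shelf, stretcher, top}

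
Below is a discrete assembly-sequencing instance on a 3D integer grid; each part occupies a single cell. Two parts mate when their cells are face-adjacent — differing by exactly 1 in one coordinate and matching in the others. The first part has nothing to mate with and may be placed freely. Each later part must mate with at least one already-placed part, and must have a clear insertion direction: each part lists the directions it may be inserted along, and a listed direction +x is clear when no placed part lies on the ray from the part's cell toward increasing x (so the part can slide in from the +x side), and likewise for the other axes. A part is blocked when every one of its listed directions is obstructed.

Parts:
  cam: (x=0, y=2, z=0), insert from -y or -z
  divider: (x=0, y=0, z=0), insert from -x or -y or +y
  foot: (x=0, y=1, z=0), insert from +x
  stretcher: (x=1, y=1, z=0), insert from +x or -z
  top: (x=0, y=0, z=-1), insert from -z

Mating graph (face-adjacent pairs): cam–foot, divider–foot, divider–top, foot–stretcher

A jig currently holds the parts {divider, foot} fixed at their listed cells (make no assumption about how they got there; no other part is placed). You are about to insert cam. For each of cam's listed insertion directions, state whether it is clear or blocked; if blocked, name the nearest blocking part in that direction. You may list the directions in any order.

-y: blocked by foot; -z: clear

-y: nearest on ray is foot@(0, 1, 0) ⇒ blocked
-z: ray from cam(0, 2, 0) has no placed part ⇒ clear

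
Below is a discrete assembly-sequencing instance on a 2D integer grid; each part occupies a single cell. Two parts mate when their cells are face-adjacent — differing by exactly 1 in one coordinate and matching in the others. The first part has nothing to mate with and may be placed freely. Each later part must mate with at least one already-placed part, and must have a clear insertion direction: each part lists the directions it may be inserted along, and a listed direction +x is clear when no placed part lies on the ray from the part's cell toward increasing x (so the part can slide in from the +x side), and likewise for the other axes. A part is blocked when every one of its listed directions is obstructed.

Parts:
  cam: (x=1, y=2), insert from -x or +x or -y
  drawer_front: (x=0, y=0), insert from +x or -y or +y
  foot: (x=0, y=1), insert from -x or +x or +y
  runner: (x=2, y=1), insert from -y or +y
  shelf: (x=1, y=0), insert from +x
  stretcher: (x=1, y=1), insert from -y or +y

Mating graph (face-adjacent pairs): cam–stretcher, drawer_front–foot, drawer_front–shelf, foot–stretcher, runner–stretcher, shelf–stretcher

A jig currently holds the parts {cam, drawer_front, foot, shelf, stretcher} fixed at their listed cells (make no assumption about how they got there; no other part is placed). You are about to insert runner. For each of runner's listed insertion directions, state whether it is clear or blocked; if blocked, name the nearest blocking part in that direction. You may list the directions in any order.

-y: ray from runner(2, 1) has no placed part ⇒ clear
+y: ray from runner(2, 1) has no placed part ⇒ clear

+y: clear; -y: clear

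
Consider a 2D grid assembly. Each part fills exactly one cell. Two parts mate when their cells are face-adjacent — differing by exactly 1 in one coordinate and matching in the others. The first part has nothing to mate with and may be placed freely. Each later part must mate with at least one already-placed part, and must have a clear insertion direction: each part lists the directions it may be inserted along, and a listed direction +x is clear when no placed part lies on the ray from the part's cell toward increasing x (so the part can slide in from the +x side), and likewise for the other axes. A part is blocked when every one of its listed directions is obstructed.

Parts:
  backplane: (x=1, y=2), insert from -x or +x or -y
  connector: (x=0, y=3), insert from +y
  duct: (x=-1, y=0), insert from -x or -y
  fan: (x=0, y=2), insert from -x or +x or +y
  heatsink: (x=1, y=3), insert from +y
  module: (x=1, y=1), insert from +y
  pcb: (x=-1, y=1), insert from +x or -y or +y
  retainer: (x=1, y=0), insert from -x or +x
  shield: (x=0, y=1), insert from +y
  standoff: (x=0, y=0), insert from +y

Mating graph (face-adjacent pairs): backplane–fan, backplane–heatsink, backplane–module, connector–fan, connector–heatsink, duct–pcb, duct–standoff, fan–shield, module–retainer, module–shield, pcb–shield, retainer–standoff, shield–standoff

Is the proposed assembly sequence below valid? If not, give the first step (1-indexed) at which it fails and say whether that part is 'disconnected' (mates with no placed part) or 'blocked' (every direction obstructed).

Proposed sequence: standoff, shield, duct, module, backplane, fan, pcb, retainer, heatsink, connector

1. standoff@(0, 0) [+y clear] — {standoff}
2. shield@(0, 1) [+y clear] — {shield, standoff}
3. duct@(-1, 0) [-x clear] — {duct, shield, standoff}
4. module@(1, 1) [+y clear] — {duct, module, shield, standoff}
5. backplane@(1, 2) [-x clear] — {backplane, duct, module, shield, standoff}
6. fan@(0, 2) [-x clear] — {backplane, duct, fan, module, shield, standoff}
7. pcb@(-1, 1) [+y clear] — {backplane, duct, fan, module, pcb, shield, standoff}
8. retainer@(1, 0) [+x clear] — {backplane, duct, fan, module, pcb, retainer, shield, standoff}
9. heatsink@(1, 3) [+y clear] — {backplane, duct, fan, heatsink, module, pcb, retainer, shield, standoff}
10. connector@(0, 3) [+y clear] — {backplane, connector, duct, fan, heatsink, module, pcb, retainer, shield, standoff}

Valid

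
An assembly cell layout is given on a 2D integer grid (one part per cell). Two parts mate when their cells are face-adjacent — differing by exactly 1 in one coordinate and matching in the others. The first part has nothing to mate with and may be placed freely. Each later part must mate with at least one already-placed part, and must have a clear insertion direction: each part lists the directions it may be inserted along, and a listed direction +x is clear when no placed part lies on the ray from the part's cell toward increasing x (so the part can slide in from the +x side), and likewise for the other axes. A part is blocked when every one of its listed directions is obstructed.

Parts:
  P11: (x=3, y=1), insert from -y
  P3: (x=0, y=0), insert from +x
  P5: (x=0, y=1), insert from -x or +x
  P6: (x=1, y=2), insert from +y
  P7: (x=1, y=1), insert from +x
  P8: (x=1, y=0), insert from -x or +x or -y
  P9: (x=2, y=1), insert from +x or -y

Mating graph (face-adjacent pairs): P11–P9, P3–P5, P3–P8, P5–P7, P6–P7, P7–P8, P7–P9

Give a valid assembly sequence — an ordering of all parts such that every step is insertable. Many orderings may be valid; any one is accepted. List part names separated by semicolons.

P6; P7; P5; P3; P8; P9; P11

1. P6@(1, 2) [+y clear] — {P6}
2. P7@(1, 1) [+x clear] — {P6, P7}
3. P5@(0, 1) [-x clear] — {P5, P6, P7}
4. P3@(0, 0) [+x clear] — {P3, P5, P6, P7}
5. P8@(1, 0) [+x clear] — {P3, P5, P6, P7, P8}
6. P9@(2, 1) [+x clear] — {P3, P5, P6, P7, P8, P9}
7. P11@(3, 1) [-y clear] — {P11, P3, P5, P6, P7, P8, P9}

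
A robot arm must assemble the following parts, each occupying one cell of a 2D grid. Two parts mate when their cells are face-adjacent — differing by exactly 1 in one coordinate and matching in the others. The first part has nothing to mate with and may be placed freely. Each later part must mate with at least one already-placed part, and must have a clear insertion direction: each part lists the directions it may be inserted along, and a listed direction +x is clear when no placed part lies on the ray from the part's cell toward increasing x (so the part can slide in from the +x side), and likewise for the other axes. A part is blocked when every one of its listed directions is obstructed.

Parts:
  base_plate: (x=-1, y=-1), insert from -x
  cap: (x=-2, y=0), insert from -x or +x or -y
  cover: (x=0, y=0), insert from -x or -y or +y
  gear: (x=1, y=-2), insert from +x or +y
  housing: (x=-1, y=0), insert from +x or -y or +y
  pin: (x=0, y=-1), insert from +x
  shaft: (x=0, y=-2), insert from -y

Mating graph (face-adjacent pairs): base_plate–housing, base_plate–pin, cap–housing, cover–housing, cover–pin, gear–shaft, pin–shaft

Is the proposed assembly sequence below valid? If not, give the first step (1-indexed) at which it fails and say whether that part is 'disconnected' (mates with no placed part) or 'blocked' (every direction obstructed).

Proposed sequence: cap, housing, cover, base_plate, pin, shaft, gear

1. cap@(-2, 0) [-x clear] — {cap}
2. housing@(-1, 0) [+x clear] — {cap, housing}
3. cover@(0, 0) [-y clear] — {cap, cover, housing}
4. base_plate@(-1, -1) [-x clear] — {base_plate, cap, cover, housing}
5. pin@(0, -1) [+x clear] — {base_plate, cap, cover, housing, pin}
6. shaft@(0, -2) [-y clear] — {base_plate, cap, cover, housing, pin, shaft}
7. gear@(1, -2) [+x clear] — {base_plate, cap, cover, gear, housing, pin, shaft}

Valid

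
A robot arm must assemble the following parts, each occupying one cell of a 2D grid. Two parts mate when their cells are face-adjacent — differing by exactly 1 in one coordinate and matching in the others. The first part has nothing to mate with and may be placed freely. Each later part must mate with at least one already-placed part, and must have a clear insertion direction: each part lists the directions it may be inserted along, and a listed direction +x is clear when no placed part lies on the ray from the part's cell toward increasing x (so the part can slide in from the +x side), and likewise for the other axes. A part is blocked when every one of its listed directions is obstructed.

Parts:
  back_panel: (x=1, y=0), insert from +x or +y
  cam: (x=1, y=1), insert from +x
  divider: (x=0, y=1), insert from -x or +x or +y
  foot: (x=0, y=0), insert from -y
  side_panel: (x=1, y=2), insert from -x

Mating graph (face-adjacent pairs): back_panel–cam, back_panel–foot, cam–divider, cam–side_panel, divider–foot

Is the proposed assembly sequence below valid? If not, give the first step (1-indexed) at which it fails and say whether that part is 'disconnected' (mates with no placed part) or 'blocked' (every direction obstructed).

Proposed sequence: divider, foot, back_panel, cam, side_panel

1. divider@(0, 1) [-x clear] — {divider}
2. foot@(0, 0) [-y clear] — {divider, foot}
3. back_panel@(1, 0) [+x clear] — {back_panel, divider, foot}
4. cam@(1, 1) [+x clear] — {back_panel, cam, divider, foot}
5. side_panel@(1, 2) [-x clear] — {back_panel, cam, divider, foot, side_panel}

Valid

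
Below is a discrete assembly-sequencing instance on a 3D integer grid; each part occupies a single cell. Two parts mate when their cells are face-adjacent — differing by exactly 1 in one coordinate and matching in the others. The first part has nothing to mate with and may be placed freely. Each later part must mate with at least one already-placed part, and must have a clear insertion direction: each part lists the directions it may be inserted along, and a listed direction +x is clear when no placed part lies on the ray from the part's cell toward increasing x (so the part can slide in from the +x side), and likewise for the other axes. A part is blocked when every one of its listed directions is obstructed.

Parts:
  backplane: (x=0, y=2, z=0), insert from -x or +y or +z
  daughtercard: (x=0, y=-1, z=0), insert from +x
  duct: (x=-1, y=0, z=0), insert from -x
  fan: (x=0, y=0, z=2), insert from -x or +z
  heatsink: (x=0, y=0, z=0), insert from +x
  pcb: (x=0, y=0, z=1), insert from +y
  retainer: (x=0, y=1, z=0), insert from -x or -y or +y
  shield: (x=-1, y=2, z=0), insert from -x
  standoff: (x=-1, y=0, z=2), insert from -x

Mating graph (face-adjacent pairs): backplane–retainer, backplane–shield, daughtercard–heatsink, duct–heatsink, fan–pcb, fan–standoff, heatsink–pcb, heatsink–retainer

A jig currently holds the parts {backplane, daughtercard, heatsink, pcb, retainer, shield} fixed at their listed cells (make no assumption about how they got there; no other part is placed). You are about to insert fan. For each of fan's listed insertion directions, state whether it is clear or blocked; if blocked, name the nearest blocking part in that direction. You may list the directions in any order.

-x: ray from fan(0, 0, 2) has no placed part ⇒ clear
+z: ray from fan(0, 0, 2) has no placed part ⇒ clear

+z: clear; -x: clear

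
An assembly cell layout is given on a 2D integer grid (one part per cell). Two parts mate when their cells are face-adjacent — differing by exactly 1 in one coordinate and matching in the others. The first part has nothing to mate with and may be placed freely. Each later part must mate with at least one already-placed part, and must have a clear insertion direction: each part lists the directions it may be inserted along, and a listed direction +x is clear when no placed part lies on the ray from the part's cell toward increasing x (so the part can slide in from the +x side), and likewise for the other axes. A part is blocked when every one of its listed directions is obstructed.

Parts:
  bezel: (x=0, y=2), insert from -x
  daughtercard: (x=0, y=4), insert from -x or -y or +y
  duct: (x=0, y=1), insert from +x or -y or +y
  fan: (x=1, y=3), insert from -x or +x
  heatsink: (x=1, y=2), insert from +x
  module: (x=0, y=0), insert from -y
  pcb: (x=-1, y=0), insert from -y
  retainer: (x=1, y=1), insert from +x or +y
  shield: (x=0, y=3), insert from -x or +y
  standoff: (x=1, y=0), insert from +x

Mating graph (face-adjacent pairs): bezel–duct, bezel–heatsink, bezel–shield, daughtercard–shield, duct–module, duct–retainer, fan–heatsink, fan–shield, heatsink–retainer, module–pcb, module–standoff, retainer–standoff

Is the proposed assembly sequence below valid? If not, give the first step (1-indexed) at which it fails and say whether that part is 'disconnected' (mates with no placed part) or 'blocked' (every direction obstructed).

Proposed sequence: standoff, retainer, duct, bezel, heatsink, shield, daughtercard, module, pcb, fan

1. standoff@(1, 0) [+x clear] — {standoff}
2. retainer@(1, 1) [+x clear] — {retainer, standoff}
3. duct@(0, 1) [-y clear] — {duct, retainer, standoff}
4. bezel@(0, 2) [-x clear] — {bezel, duct, retainer, standoff}
5. heatsink@(1, 2) [+x clear] — {bezel, duct, heatsink, retainer, standoff}
6. shield@(0, 3) [-x clear] — {bezel, duct, heatsink, retainer, shield, standoff}
7. daughtercard@(0, 4) [-x clear] — {bezel, daughtercard, duct, heatsink, retainer, shield, standoff}
8. module@(0, 0) [-y clear] — {bezel, daughtercard, duct, heatsink, module, retainer, shield, standoff}
9. pcb@(-1, 0) [-y clear] — {bezel, daughtercard, duct, heatsink, module, pcb, retainer, shield, standoff}
10. fan@(1, 3) [+x clear] — {bezel, daughtercard, duct, fan, heatsink, module, pcb, retainer, shield, standoff}

Valid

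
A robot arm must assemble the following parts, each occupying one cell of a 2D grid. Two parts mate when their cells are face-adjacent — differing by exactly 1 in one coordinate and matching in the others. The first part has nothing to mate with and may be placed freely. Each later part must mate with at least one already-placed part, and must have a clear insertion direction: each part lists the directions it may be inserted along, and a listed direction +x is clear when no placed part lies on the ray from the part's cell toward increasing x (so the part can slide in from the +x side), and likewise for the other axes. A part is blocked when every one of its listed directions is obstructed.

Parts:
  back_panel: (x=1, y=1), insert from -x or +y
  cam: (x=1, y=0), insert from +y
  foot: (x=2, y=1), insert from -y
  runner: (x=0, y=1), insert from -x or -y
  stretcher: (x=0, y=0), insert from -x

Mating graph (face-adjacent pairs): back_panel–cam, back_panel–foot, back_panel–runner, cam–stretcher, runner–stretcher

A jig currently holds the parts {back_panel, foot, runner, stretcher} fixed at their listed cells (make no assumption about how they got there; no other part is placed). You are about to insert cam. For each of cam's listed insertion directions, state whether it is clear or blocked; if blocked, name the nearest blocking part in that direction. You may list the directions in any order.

+y: nearest on ray is back_panel@(1, 1) ⇒ blocked

+y: blocked by back_panel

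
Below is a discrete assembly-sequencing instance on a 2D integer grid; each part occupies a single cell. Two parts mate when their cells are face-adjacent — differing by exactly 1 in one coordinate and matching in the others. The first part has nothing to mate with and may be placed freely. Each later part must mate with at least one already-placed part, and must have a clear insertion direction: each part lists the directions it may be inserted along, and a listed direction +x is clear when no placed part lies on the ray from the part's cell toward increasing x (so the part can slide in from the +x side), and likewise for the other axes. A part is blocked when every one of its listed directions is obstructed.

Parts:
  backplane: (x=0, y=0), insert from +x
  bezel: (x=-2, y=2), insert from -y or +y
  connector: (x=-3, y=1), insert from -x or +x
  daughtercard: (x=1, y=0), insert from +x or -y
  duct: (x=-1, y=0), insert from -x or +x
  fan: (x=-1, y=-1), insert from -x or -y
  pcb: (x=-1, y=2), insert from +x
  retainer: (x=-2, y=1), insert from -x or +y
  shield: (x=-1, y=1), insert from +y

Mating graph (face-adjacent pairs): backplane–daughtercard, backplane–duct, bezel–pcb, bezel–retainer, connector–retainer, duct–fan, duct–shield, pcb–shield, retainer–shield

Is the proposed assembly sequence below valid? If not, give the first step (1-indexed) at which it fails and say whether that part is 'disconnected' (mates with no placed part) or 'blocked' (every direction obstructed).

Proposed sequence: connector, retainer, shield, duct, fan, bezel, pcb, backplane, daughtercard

1. connector@(-3, 1) [-x clear] — {connector}
2. retainer@(-2, 1) [+y clear] — {connector, retainer}
3. shield@(-1, 1) [+y clear] — {connector, retainer, shield}
4. duct@(-1, 0) [-x clear] — {connector, duct, retainer, shield}
5. fan@(-1, -1) [-x clear] — {connector, duct, fan, retainer, shield}
6. bezel@(-2, 2) [+y clear] — {bezel, connector, duct, fan, retainer, shield}
7. pcb@(-1, 2) [+x clear] — {bezel, connector, duct, fan, pcb, retainer, shield}
8. backplane@(0, 0) [+x clear] — {backplane, bezel, connector, duct, fan, pcb, retainer, shield}
9. daughtercard@(1, 0) [+x clear] — {backplane, bezel, connector, daughtercard, duct, fan, pcb, retainer, shield}

Valid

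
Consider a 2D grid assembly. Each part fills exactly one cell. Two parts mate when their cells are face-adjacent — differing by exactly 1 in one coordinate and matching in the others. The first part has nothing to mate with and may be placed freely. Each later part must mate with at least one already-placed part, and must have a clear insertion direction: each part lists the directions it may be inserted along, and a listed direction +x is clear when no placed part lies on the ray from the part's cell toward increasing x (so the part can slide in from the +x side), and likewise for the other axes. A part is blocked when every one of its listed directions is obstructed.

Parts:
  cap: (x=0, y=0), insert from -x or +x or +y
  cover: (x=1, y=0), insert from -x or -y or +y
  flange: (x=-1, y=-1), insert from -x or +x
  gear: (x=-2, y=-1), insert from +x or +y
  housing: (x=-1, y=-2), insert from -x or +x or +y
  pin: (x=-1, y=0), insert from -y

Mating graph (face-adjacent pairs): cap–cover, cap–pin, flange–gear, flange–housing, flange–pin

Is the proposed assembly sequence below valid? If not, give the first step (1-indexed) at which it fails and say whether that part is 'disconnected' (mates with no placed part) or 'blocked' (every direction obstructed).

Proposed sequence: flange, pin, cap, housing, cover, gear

Invalid at step 2 (blocked)

1. flange@(-1, -1) [-x clear] — {flange}
2. pin@(-1, 0) — -y all obstructed ⇒ blocked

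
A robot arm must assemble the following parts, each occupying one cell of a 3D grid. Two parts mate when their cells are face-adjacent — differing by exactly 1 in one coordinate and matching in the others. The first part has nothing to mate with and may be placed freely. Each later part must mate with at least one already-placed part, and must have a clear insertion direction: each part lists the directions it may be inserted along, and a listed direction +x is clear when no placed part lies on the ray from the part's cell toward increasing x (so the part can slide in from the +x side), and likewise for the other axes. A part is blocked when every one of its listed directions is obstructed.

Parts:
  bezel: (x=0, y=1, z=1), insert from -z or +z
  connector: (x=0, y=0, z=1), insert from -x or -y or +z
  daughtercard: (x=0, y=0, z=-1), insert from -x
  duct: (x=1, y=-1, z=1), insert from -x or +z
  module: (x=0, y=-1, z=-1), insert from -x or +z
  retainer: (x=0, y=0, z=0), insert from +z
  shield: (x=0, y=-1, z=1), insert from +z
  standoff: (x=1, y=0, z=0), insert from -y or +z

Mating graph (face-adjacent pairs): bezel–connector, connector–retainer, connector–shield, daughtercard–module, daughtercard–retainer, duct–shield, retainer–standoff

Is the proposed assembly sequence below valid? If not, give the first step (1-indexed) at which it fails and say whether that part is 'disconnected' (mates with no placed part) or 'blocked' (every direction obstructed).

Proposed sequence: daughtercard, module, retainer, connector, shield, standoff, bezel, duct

Valid

1. daughtercard@(0, 0, -1) [-x clear] — {daughtercard}
2. module@(0, -1, -1) [-x clear] — {daughtercard, module}
3. retainer@(0, 0, 0) [+z clear] — {daughtercard, module, retainer}
4. connector@(0, 0, 1) [-x clear] — {connector, daughtercard, module, retainer}
5. shield@(0, -1, 1) [+z clear] — {connector, daughtercard, module, retainer, shield}
6. standoff@(1, 0, 0) [-y clear] — {connector, daughtercard, module, retainer, shield, standoff}
7. bezel@(0, 1, 1) [-z clear] — {bezel, connector, daughtercard, module, retainer, shield, standoff}
8. duct@(1, -1, 1) [+z clear] — {bezel, connector, daughtercard, duct, module, retainer, shield, standoff}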